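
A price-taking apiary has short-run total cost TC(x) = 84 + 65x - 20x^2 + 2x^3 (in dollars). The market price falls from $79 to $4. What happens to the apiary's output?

AVC = 65 - 20x + 2x^2, minimized at x = 5 where min AVC = $15. MC = 65 - 40x + 6x^2.
At P = $79 ≥ min AVC, set P = MC on the rising branch: x = 7.
At P = $4 < min AVC = $15, price no longer covers variable cost at any output, so the firm shuts down: x = 0.

Output falls from 7 to 0 (the firm shuts down)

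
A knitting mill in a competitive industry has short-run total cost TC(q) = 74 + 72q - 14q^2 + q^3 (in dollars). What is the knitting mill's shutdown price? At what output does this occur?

$23 per unit, at q = 7

The shutdown price is the minimum of AVC. VC = 72q - 14q^2 + q^3, so AVC = 72 - 14q + q^2.
dAVC/dq = -14 + 2q = 0 gives q = 7. min AVC = 72 - 14·7 + 7^2 = 23.
So the shutdown price is $23.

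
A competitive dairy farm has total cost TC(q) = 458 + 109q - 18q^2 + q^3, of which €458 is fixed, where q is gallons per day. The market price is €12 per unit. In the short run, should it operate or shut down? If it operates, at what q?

Strip out fixed cost: VC = 109q - 18q^2 + q^3. Then AVC = 109 - 18q + q^2 and MC = 109 - 36q + 3q^2.
AVC is minimized where dAVC/dq = -18 + 2q = 0, at q = 9; min AVC = 109 - 18·9 + 9^2 = €28.
P = €12 lies below min AVC = €28; no output level covers variable cost.
Best response: produce nothing and absorb the €458 fixed cost.

Shut down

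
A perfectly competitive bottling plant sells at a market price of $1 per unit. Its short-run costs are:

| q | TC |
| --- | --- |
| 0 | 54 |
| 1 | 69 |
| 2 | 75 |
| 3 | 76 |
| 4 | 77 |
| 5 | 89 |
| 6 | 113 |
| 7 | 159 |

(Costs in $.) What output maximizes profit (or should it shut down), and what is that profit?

q = 0 (shut down); profit = -$54

Compute π = P·q − TC at each output: q=0: -54; q=1: -68; q=2: -73; q=3: -73; q=4: -73; q=5: -84; q=6: -107; q=7: -152.
Profit is highest at q = 0. Equivalently, the lowest AVC in the table is 23/4 ≈ $5.75 at q = 4, and P = $1 falls below it — price never covers variable cost, so the firm shuts down and loses only its fixed cost.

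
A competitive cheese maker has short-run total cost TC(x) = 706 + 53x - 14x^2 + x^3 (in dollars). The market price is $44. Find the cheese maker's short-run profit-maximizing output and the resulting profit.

AVC = 53 - 14x + x^2; min AVC = $4 at x = 7. Since P = $44 ≥ min AVC, the firm produces.
MC = 53 - 28x + 3x^2. Setting P = MC and taking the root on the rising branch gives x* = 9.
TR = 44·9 = 396. TC = 706 + 72 = 778. Profit = 396 − 778 = -$382.
Shutting down would mean losing the fixed cost of $706, so operating at a loss of $382 is better by $324.

Profit = -$382 at x = 9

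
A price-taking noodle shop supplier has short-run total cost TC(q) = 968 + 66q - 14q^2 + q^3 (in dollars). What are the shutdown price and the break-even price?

Shutdown price = min AVC. AVC = 66 - 14q + q^2, with vertex at q = 7 and minimum $17.
ATC = 968/q + 66 - 14q + q^2. Setting dATC/dq = −968/q^2 − 14 + 2q = 0 gives q = 11 (since 2·11^3 − 14·11^2 = 968).
min ATC = 968/11 + 66 − 14·11 + 11^2 = $121. That is the break-even price.
Between these two prices the firm operates at a loss; above $121 it earns a profit.

Shutdown price = $17; break-even price = $121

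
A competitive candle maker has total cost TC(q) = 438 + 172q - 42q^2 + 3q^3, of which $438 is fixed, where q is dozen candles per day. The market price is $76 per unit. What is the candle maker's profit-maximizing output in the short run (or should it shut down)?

Produce at q = 8

Strip out fixed cost: VC = 172q - 42q^2 + 3q^3. Then AVC = 172 - 42q + 3q^2 and MC = 172 - 84q + 9q^2.
AVC is minimized where dAVC/dq = -42 + 6q = 0, at q = 7; min AVC = 172 - 42·7 + 3·7^2 = $25.
Because $76 ≥ $25, revenue can cover variable cost; the firm operates.
Set P = MC: 76 = 172 - 84q + 9q^2 → 96 - 84q + 9q^2 = 0. The roots are q = 4/3 and q = 8; the profit-maximizing output is on the rising part of MC, so q* = 8.
Check: AVC at q = 8 is $28 ≤ P, so revenue covers variable cost.
Profit = P·q − TC = 76·8 − 662 = -$54, a loss, but smaller than the $438 fixed cost the firm would lose by shutting down.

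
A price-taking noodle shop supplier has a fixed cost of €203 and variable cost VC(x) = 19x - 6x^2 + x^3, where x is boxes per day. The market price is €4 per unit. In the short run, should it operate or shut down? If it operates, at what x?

Shut down

Variable cost is VC = 19x - 6x^2 + x^3, so AVC = VC/x = 19 - 6x + x^2 and MC = dTC/dx = 19 - 12x + 3x^2.
AVC hits its minimum where MC = AVC, at x = 3, giving min AVC = 19 - 6·3 + 3^2 = €10.
Since P = €4 < min AVC = €10, price fails to cover variable cost at any output.
Shutting down limits the loss to fixed cost, €203.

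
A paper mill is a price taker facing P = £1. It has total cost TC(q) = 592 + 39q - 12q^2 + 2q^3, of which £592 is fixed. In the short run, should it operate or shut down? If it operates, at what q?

Strip out fixed cost: VC = 39q - 12q^2 + 2q^3. Then AVC = 39 - 12q + 2q^2 and MC = 39 - 24q + 6q^2.
AVC hits its minimum where MC = AVC, at q = 3, giving min AVC = 39 - 12·3 + 2·3^2 = £21.
P = £1 lies below min AVC = £21; no output level covers variable cost.
Shutting down limits the loss to fixed cost, £592.

Shut down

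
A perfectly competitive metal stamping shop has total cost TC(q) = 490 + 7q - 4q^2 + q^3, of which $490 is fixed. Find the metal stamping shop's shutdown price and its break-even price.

Shutdown price = $3; break-even price = $98

Shutdown price = min AVC. AVC = 7 - 4q + q^2, with vertex at q = 2 and minimum $3.
ATC = 490/q + 7 - 4q + q^2. Setting dATC/dq = −490/q^2 − 4 + 2q = 0 gives q = 7 (since 2·7^3 − 4·7^2 = 490).
min ATC = 490/7 + 7 − 4·7 + 7^2 = $98. That is the break-even price.
Between these two prices the firm operates at a loss; above $98 it earns a profit.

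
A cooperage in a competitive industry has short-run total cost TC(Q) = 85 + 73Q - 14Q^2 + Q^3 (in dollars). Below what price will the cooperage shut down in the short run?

Short-run supply begins at min AVC. From VC = 73Q - 14Q^2 + Q^3, AVC = 73 - 14Q + Q^2.
dAVC/dQ = -14 + 2Q = 0 gives Q = 7. min AVC = 73 - 14·7 + 7^2 = 24.
The firm shuts down for any P below $24.

$24 per unit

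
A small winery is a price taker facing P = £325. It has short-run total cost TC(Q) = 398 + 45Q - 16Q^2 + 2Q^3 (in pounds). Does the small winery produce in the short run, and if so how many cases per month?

Produce at Q = 10

From TC, MC = TC'(Q) = 45 - 32Q + 6Q^2 and AVC = VC/Q = 45 - 16Q + 2Q^2.
The AVC parabola has its vertex at Q = 16/4 = 4, where AVC = 45 - 16·4 + 2·4^2 = £13.
Since P = £325 ≥ min AVC = £13, price covers variable cost and the firm should produce.
Set P = MC: 325 = 45 - 32Q + 6Q^2 → -280 - 32Q + 6Q^2 = 0. The roots are Q = -14/3 and Q = 10; the profit-maximizing output is on the rising part of MC, so Q* = 10.
Check: AVC at Q = 10 is £85 ≤ P, so revenue covers variable cost.
Profit = P·Q − TC = 325·10 − 1248 = £2002.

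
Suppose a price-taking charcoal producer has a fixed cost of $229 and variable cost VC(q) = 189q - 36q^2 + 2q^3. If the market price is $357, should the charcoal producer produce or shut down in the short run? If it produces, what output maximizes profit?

Produce at q = 14

Variable cost is VC = 189q - 36q^2 + 2q^3, so AVC = VC/q = 189 - 36q + 2q^2 and MC = dTC/dq = 189 - 72q + 6q^2.
AVC is minimized where dAVC/dq = -36 + 4q = 0, at q = 9; min AVC = 189 - 36·9 + 2·9^2 = $27.
P = $357 exceeds min AVC = $27, so the firm stays open.
Set P = MC: 357 = 189 - 72q + 6q^2 → -168 - 72q + 6q^2 = 0. The roots are q = -2 and q = 14; the profit-maximizing output is on the rising part of MC, so q* = 14.
Check: AVC at q = 14 is $77 ≤ P, so revenue covers variable cost.
Profit = P·q − TC = 357·14 − 1307 = $3691.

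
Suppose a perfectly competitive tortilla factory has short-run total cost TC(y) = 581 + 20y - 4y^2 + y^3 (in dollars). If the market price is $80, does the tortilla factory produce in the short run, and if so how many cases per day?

Produce at y = 6

Strip out fixed cost: VC = 20y - 4y^2 + y^3. Then AVC = 20 - 4y + y^2 and MC = 20 - 8y + 3y^2.
AVC is minimized where dAVC/dy = -4 + 2y = 0, at y = 2; min AVC = 20 - 4·2 + 2^2 = $16.
Because $80 ≥ $16, revenue can cover variable cost; the firm operates.
P = MC gives -60 - 8y + 3y^2 = 0, with roots -10/3 and 6. Take the larger (rising MC): y* = 6.
Check: AVC at y = 6 is $32 ≤ P, so revenue covers variable cost.
Profit = P·y − TC = 80·6 − 773 = -$293, a loss, but smaller than the $581 fixed cost the firm would lose by shutting down.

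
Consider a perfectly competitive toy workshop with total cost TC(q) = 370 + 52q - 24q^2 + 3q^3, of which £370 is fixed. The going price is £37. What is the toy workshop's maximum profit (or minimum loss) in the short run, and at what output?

AVC = 52 - 24q + 3q^2; min AVC = £4 at q = 4. Since P = £37 ≥ min AVC, the firm produces.
MC = 52 - 48q + 9q^2. Setting P = MC and taking the root on the rising branch gives q* = 5.
TR = 37·5 = 185. TC = 370 + 35 = 405. Profit = 185 − 405 = -£220.
By producing, the firm covers all variable cost plus £150 of fixed cost; shutting down would lose the full £370.

Profit = -£220 at q = 5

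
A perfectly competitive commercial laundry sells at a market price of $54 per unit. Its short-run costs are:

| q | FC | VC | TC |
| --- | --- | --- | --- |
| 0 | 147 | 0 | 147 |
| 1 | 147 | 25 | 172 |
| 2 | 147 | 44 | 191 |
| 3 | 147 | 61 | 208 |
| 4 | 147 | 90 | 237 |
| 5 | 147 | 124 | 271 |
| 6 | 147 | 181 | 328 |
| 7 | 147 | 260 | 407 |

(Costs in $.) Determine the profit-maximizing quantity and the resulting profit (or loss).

q = 5; profit = -$1

Tabulate TR − TC: q=0: -147; q=1: -118; q=2: -83; q=3: -46; q=4: -21; q=5: -1; q=6: -4; q=7: -29.
Profit is maximized at q = 5. AVC there is 124/5 = $24.80 ≤ P, so producing beats shutting down (which would give -$147).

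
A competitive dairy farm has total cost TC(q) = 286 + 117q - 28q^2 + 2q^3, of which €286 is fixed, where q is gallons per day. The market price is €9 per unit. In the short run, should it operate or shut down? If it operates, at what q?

Strip out fixed cost: VC = 117q - 28q^2 + 2q^3. Then AVC = 117 - 28q + 2q^2 and MC = 117 - 56q + 6q^2.
AVC hits its minimum where MC = AVC, at q = 7, giving min AVC = 117 - 28·7 + 2·7^2 = €19.
With P < min AVC (€9 < €19), every unit sold adds to the loss.
Best response: produce nothing and absorb the €286 fixed cost.

Shut down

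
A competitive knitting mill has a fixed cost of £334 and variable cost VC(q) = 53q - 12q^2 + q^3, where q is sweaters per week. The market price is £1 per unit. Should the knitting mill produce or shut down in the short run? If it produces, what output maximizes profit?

From TC, MC = TC'(q) = 53 - 24q + 3q^2 and AVC = VC/q = 53 - 12q + q^2.
AVC hits its minimum where MC = AVC, at q = 6, giving min AVC = 53 - 12·6 + 6^2 = £17.
With P < min AVC (£1 < £17), every unit sold adds to the loss.
Shutting down limits the loss to fixed cost, £334.

Shut down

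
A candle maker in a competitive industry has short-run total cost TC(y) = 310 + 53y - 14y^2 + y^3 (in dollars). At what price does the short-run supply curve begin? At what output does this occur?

The shutdown price is the minimum of AVC. VC = 53y - 14y^2 + y^3, so AVC = 53 - 14y + y^2.
dAVC/dy = -14 + 2y = 0 gives y = 7. min AVC = 53 - 14·7 + 7^2 = 4.
For P < $4 the firm produces nothing.

$4 per unit, at y = 7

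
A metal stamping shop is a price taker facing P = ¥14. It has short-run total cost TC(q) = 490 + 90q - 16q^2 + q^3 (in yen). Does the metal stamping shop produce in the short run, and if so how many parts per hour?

Strip out fixed cost: VC = 90q - 16q^2 + q^3. Then AVC = 90 - 16q + q^2 and MC = 90 - 32q + 3q^2.
AVC hits its minimum where MC = AVC, at q = 8, giving min AVC = 90 - 16·8 + 8^2 = ¥26.
Since P = ¥14 < min AVC = ¥26, price fails to cover variable cost at any output.
Shutting down limits the loss to fixed cost, ¥490.

Shut down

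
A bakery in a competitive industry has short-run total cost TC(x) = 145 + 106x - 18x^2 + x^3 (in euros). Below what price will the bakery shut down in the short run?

Short-run supply begins at min AVC. From VC = 106x - 18x^2 + x^3, AVC = 106 - 18x + x^2.
dAVC/dx = -18 + 2x = 0 gives x = 9. min AVC = 106 - 18·9 + 9^2 = 25.
So the shutdown price is €25.

€25 per unit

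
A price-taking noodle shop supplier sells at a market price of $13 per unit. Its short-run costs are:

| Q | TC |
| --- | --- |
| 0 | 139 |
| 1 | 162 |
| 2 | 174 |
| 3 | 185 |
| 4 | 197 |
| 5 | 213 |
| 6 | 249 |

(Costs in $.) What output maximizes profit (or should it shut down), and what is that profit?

Q = 0 (shut down); profit = -$139

Profit at each row (π = 13Q − TC): Q=0: -139; Q=1: -149; Q=2: -148; Q=3: -146; Q=4: -145; Q=5: -148; Q=6: -171.
Profit is highest at Q = 0. Equivalently, the lowest AVC in the table is 58/4 ≈ $14.50 at Q = 4, and P = $13 falls below it — price never covers variable cost, so the firm shuts down and loses only its fixed cost.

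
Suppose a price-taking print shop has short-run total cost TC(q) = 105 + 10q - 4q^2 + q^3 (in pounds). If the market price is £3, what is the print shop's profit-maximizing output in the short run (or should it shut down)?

Shut down

From TC, MC = TC'(q) = 10 - 8q + 3q^2 and AVC = VC/q = 10 - 4q + q^2.
The AVC parabola has its vertex at q = 4/2 = 2, where AVC = 10 - 4·2 + 2^2 = £6.
Since P = £3 < min AVC = £6, price fails to cover variable cost at any output.
The firm minimizes its loss by shutting down and losing only its fixed cost of £105.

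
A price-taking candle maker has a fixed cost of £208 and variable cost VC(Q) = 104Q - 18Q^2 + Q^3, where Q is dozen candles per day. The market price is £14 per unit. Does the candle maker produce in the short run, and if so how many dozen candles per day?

From TC, MC = TC'(Q) = 104 - 36Q + 3Q^2 and AVC = VC/Q = 104 - 18Q + Q^2.
The AVC parabola has its vertex at Q = 18/2 = 9, where AVC = 104 - 18·9 + 9^2 = £23.
With P < min AVC (£14 < £23), every unit sold adds to the loss.
Best response: produce nothing and absorb the £208 fixed cost.

Shut down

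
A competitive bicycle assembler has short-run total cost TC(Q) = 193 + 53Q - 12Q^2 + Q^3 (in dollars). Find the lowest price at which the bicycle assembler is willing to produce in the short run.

The shutdown price is the minimum of AVC. VC = 53Q - 12Q^2 + Q^3, so AVC = 53 - 12Q + Q^2.
At the minimum of AVC, MC = AVC. MC = 53 - 24Q + 3Q^2; setting MC = AVC gives 2Q^2 - 12Q = 0, so Q = 6. min AVC = 17.
The firm shuts down for any P below $17.

$17 per unit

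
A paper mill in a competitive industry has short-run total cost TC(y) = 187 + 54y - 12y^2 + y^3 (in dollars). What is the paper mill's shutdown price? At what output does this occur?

The shutdown price is the minimum of AVC. VC = 54y - 12y^2 + y^3, so AVC = 54 - 12y + y^2.
At the minimum of AVC, MC = AVC. MC = 54 - 24y + 3y^2; setting MC = AVC gives 2y^2 - 12y = 0, so y = 6. min AVC = 18.
For P < $18 the firm produces nothing.

$18 per unit, at y = 6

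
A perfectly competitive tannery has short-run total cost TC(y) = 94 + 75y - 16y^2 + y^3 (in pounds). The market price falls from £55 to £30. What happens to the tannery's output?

Output falls from 10 to 9

MC = 75 - 32y + 3y^2; the shutdown threshold is min AVC = £11 (at y = 8).
At P = £55 ≥ min AVC, set P = MC on the rising branch: y = 10.
At P = £30 ≥ min AVC, set P = MC: y = 9. The firm stays open but cuts output.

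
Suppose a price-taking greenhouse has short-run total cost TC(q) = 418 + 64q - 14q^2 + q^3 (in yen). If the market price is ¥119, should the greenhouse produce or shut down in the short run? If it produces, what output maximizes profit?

Strip out fixed cost: VC = 64q - 14q^2 + q^3. Then AVC = 64 - 14q + q^2 and MC = 64 - 28q + 3q^2.
AVC hits its minimum where MC = AVC, at q = 7, giving min AVC = 64 - 14·7 + 7^2 = ¥15.
Since P = ¥119 ≥ min AVC = ¥15, price covers variable cost and the firm should produce.
Set P = MC: 119 = 64 - 28q + 3q^2 → -55 - 28q + 3q^2 = 0. The roots are q = -5/3 and q = 11; the profit-maximizing output is on the rising part of MC, so q* = 11.
Check: AVC at q = 11 is ¥31 ≤ P, so revenue covers variable cost.
Profit = P·q − TC = 119·11 − 759 = ¥550.

Produce at q = 11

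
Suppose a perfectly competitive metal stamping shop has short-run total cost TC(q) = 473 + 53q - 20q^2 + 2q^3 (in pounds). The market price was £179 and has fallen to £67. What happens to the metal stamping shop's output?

Output falls from 9 to 7

MC = 53 - 40q + 6q^2; the shutdown threshold is min AVC = £3 (at q = 5).
At P = £179 ≥ min AVC, set P = MC on the rising branch: q = 9.
At P = £67 ≥ min AVC, set P = MC: q = 7. The firm stays open but cuts output.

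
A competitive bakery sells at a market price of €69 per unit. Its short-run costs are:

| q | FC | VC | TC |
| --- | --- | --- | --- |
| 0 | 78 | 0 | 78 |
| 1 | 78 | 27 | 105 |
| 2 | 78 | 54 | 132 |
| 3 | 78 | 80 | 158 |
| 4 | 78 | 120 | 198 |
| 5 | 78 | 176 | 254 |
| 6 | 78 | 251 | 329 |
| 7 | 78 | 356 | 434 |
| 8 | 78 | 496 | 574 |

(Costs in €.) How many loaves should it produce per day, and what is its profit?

Compute π = P·q − TC at each output: q=0: -78; q=1: -36; q=2: 6; q=3: 49; q=4: 78; q=5: 91; q=6: 85; q=7: 49; q=8: -22.
Profit is maximized at q = 5. AVC there is 176/5 = €35.20 ≤ P, so producing beats shutting down (which would give -€78).

q = 5; profit = €91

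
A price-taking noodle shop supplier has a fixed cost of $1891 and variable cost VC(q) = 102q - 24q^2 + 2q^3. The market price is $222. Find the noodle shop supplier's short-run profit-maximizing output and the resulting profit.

AVC = 102 - 24q + 2q^2 has its minimum $30 at q = 6; price $222 clears that bar, so the firm operates.
MC = 102 - 48q + 6q^2. Setting P = MC and taking the root on the rising branch gives q* = 10.
TR = 222·10 = 2220. TC = 1891 + 620 = 2511. Profit = 2220 − 2511 = -$291.
That loss of $291 beats the $1891 the firm would lose by shutting down; producing recovers $1600 of fixed cost.

Profit = -$291 at q = 10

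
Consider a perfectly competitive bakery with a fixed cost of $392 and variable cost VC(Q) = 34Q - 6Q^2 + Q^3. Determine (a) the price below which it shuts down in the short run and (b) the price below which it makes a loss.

Shutdown price = $25; break-even price = $97

AVC = 34 - 6Q + Q^2; minimized at Q = 3, giving min AVC = $25. That is the shutdown price.
ATC = 392/Q + 34 - 6Q + Q^2. Setting dATC/dQ = −392/Q^2 − 6 + 2Q = 0 gives Q = 7 (since 2·7^3 − 6·7^2 = 392).
min ATC = 392/7 + 34 − 6·7 + 7^2 = $97. That is the break-even price.
For $25 ≤ P < $97 the firm produces at a loss; below $25 it shuts down.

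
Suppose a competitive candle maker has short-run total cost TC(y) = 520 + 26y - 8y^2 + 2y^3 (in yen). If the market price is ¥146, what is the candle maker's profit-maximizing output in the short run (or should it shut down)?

Produce at y = 6

Variable cost is VC = 26y - 8y^2 + 2y^3, so AVC = VC/y = 26 - 8y + 2y^2 and MC = dTC/dy = 26 - 16y + 6y^2.
AVC hits its minimum where MC = AVC, at y = 2, giving min AVC = 26 - 8·2 + 2·2^2 = ¥18.
Because ¥146 ≥ ¥18, revenue can cover variable cost; the firm operates.
P = MC gives -120 - 16y + 6y^2 = 0, with roots -10/3 and 6. Take the larger (rising MC): y* = 6.
Check: AVC at y = 6 is ¥50 ≤ P, so revenue covers variable cost.
Profit = P·y − TC = 146·6 − 820 = ¥56.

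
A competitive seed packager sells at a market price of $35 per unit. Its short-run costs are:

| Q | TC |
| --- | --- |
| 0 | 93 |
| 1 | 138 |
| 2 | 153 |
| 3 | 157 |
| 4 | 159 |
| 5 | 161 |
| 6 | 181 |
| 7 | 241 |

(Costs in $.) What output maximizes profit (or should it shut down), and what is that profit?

Profit at each row (π = 35Q − TC): Q=0: -93; Q=1: -103; Q=2: -83; Q=3: -52; Q=4: -19; Q=5: 14; Q=6: 29; Q=7: 4.
Profit is maximized at Q = 6. AVC there is 88/6 = $14.67 ≤ P, so producing beats shutting down (which would give -$93).

Q = 6; profit = $29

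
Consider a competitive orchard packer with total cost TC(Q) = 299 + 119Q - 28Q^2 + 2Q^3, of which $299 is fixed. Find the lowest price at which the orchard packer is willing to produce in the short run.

The firm shuts down when price falls below the minimum of average variable cost. AVC = VC/Q = 119 - 28Q + 2Q^2.
At the minimum of AVC, MC = AVC. MC = 119 - 56Q + 6Q^2; setting MC = AVC gives 4Q^2 - 28Q = 0, so Q = 7. min AVC = 21.
For P < $21 the firm produces nothing.

$21 per unit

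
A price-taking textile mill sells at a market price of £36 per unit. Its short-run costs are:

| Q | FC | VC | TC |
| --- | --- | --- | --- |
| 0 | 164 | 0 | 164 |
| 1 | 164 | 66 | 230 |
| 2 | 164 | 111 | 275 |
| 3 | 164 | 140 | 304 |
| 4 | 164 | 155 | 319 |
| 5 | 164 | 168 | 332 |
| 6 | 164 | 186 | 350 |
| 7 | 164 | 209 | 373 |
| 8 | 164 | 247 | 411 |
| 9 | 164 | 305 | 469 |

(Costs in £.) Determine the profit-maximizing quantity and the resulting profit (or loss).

Tabulate TR − TC: Q=0: -164; Q=1: -194; Q=2: -203; Q=3: -196; Q=4: -175; Q=5: -152; Q=6: -134; Q=7: -121; Q=8: -123; Q=9: -145.
Profit is maximized at Q = 7. AVC there is 209/7 = £29.86 ≤ P, so producing beats shutting down (which would give -£164).

Q = 7; profit = -£121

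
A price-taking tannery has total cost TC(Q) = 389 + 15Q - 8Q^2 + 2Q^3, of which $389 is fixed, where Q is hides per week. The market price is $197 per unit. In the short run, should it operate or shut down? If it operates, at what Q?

Variable cost is VC = 15Q - 8Q^2 + 2Q^3, so AVC = VC/Q = 15 - 8Q + 2Q^2 and MC = dTC/dQ = 15 - 16Q + 6Q^2.
AVC is minimized where dAVC/dQ = -8 + 4Q = 0, at Q = 2; min AVC = 15 - 8·2 + 2·2^2 = $7.
Because $197 ≥ $7, revenue can cover variable cost; the firm operates.
Solving P = MC: -182 - 16Q + 6Q^2 = 0 ⇒ Q = -13/3 or 7. On the upward-sloping branch, Q* = 7.
Check: AVC at Q = 7 is $57 ≤ P, so revenue covers variable cost.
Profit = P·Q − TC = 197·7 − 788 = $591.

Produce at Q = 7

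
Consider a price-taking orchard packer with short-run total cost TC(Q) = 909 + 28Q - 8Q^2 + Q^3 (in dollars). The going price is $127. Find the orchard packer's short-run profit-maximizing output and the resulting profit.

Profit = -$99 at Q = 9

AVC = 28 - 8Q + Q^2 has its minimum $12 at Q = 4; price $127 clears that bar, so the firm operates.
MC = 28 - 16Q + 3Q^2. Setting P = MC and taking the root on the rising branch gives Q* = 9.
TR = 127·9 = 1143. TC = 909 + 333 = 1242. Profit = 1143 − 1242 = -$99.
By producing, the firm covers all variable cost plus $810 of fixed cost; shutting down would lose the full $909.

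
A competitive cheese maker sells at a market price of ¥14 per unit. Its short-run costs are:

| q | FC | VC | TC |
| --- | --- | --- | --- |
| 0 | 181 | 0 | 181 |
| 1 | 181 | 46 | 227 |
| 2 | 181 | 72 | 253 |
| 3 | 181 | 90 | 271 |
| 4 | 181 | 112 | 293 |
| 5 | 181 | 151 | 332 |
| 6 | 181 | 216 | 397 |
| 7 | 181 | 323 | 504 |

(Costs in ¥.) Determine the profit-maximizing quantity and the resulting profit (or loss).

q = 0 (shut down); profit = -¥181

Compute π = P·q − TC at each output: q=0: -181; q=1: -213; q=2: -225; q=3: -229; q=4: -237; q=5: -262; q=6: -313; q=7: -406.
Profit is highest at q = 0. Equivalently, the lowest AVC in the table is 112/4 ≈ ¥28 at q = 4, and P = ¥14 falls below it — price never covers variable cost, so the firm shuts down and loses only its fixed cost.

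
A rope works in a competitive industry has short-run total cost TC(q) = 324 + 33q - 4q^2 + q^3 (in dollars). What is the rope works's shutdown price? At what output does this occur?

$29 per unit, at q = 2

The firm shuts down when price falls below the minimum of average variable cost. AVC = VC/q = 33 - 4q + q^2.
At the minimum of AVC, MC = AVC. MC = 33 - 8q + 3q^2; setting MC = AVC gives 2q^2 - 4q = 0, so q = 2. min AVC = 29.
The firm shuts down for any P below $29.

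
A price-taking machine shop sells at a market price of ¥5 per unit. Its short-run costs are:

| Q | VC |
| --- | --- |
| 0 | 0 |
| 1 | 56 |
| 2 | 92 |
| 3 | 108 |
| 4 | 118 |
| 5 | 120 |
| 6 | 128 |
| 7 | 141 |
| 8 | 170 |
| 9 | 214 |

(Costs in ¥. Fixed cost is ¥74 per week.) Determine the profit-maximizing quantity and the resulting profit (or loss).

Q = 0 (shut down); profit = -¥74

Profit at each row (π = 5Q − TC): Q=0: -74; Q=1: -125; Q=2: -156; Q=3: -167; Q=4: -172; Q=5: -169; Q=6: -172; Q=7: -180; Q=8: -204; Q=9: -243.
Profit is highest at Q = 0. Equivalently, the lowest AVC in the table is 141/7 ≈ ¥20.14 at Q = 7, and P = ¥5 falls below it — price never covers variable cost, so the firm shuts down and loses only its fixed cost.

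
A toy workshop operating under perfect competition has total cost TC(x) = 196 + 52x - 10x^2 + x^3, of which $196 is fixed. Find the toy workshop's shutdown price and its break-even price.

AVC = 52 - 10x + x^2; minimized at x = 5, giving min AVC = $27. That is the shutdown price.
ATC = 196/x + 52 - 10x + x^2. Setting dATC/dx = −196/x^2 − 10 + 2x = 0 gives x = 7 (since 2·7^3 − 10·7^2 = 196).
min ATC = 196/7 + 52 − 10·7 + 7^2 = $59. That is the break-even price.
For $27 ≤ P < $59 the firm produces at a loss; below $27 it shuts down.

Shutdown price = $27; break-even price = $59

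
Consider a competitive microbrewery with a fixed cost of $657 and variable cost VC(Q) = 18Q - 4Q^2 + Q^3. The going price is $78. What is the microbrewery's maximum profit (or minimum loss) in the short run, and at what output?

AVC = 18 - 4Q + Q^2; min AVC = $14 at Q = 2. Since P = $78 ≥ min AVC, the firm produces.
With MC = 18 - 8Q + 3Q^2, P = MC on the upward-sloping part at Q* = 6.
TR = 78·6 = 468. TC = 657 + 180 = 837. Profit = 468 − 837 = -$369.
By producing, the firm covers all variable cost plus $288 of fixed cost; shutting down would lose the full $657.

Profit = -$369 at Q = 6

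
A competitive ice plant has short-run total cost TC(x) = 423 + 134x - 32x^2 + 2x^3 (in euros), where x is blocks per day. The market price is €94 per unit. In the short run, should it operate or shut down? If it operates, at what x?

Produce at x = 10

From TC, MC = TC'(x) = 134 - 64x + 6x^2 and AVC = VC/x = 134 - 32x + 2x^2.
AVC hits its minimum where MC = AVC, at x = 8, giving min AVC = 134 - 32·8 + 2·8^2 = €6.
Because €94 ≥ €6, revenue can cover variable cost; the firm operates.
Set P = MC: 94 = 134 - 64x + 6x^2 → 40 - 64x + 6x^2 = 0. The roots are x = 2/3 and x = 10; the profit-maximizing output is on the rising part of MC, so x* = 10.
Check: AVC at x = 10 is €14 ≤ P, so revenue covers variable cost.
Profit = P·x − TC = 94·10 − 563 = €377.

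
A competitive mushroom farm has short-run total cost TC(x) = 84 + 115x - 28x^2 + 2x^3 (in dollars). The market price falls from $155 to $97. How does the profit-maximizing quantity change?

Output falls from 10 to 9

MC = 115 - 56x + 6x^2; the shutdown threshold is min AVC = $17 (at x = 7).
At P = $155 ≥ min AVC, set P = MC on the rising branch: x = 10.
At P = $97 ≥ min AVC, set P = MC: x = 9. The firm stays open but cuts output.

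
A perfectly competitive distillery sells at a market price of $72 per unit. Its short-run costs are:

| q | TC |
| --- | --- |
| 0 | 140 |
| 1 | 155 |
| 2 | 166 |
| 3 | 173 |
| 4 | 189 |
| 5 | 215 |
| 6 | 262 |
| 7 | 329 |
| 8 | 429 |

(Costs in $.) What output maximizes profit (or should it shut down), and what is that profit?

q = 7; profit = $175

Compute π = P·q − TC at each output: q=0: -140; q=1: -83; q=2: -22; q=3: 43; q=4: 99; q=5: 145; q=6: 170; q=7: 175; q=8: 147.
Profit is maximized at q = 7. AVC there is 189/7 = $27 ≤ P, so producing beats shutting down (which would give -$140).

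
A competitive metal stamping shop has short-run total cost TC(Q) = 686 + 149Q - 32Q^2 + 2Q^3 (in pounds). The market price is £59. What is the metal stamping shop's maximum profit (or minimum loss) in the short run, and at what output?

AVC = 149 - 32Q + 2Q^2 has its minimum £21 at Q = 8; price £59 clears that bar, so the firm operates.
With MC = 149 - 64Q + 6Q^2, P = MC on the upward-sloping part at Q* = 9.
TR = 59·9 = 531. TC = 686 + 207 = 893. Profit = 531 − 893 = -£362.
By producing, the firm covers all variable cost plus £324 of fixed cost; shutting down would lose the full £686.

Profit = -£362 at Q = 9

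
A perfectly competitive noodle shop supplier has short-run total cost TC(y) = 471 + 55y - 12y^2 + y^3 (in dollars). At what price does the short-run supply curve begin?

The firm shuts down when price falls below the minimum of average variable cost. AVC = VC/y = 55 - 12y + y^2.
dAVC/dy = -12 + 2y = 0 gives y = 6. min AVC = 55 - 12·6 + 6^2 = 19.
For P < $19 the firm produces nothing.

$19 per unit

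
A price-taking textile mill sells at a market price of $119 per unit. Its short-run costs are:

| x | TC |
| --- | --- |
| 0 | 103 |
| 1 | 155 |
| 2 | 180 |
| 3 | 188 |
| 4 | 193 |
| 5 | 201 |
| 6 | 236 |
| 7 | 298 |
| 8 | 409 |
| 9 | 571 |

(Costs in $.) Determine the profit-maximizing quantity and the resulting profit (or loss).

x = 8; profit = $543

Compute π = P·x − TC at each output: x=0: -103; x=1: -36; x=2: 58; x=3: 169; x=4: 283; x=5: 394; x=6: 478; x=7: 535; x=8: 543; x=9: 500.
Profit is maximized at x = 8. AVC there is 306/8 = $38.25 ≤ P, so producing beats shutting down (which would give -$103).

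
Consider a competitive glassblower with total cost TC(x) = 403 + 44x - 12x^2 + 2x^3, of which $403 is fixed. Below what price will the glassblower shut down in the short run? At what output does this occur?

The firm shuts down when price falls below the minimum of average variable cost. AVC = VC/x = 44 - 12x + 2x^2.
dAVC/dx = -12 + 4x = 0 gives x = 3. min AVC = 44 - 12·3 + 2·3^2 = 26.
The firm shuts down for any P below $26.

$26 per unit, at x = 3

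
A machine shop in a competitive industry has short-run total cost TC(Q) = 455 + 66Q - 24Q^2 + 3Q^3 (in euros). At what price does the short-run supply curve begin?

€18 per unit

Short-run supply begins at min AVC. From VC = 66Q - 24Q^2 + 3Q^3, AVC = 66 - 24Q + 3Q^2.
dAVC/dQ = -24 + 6Q = 0 gives Q = 4. min AVC = 66 - 24·4 + 3·4^2 = 18.
So the shutdown price is €18.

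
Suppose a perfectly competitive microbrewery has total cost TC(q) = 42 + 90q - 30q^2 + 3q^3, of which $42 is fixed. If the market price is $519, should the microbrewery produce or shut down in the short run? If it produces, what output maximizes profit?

Produce at q = 11

Variable cost is VC = 90q - 30q^2 + 3q^3, so AVC = VC/q = 90 - 30q + 3q^2 and MC = dTC/dq = 90 - 60q + 9q^2.
AVC hits its minimum where MC = AVC, at q = 5, giving min AVC = 90 - 30·5 + 3·5^2 = $15.
Because $519 ≥ $15, revenue can cover variable cost; the firm operates.
Set P = MC: 519 = 90 - 60q + 9q^2 → -429 - 60q + 9q^2 = 0. The roots are q = -13/3 and q = 11; the profit-maximizing output is on the rising part of MC, so q* = 11.
Check: AVC at q = 11 is $123 ≤ P, so revenue covers variable cost.
Profit = P·q − TC = 519·11 − 1395 = $4314.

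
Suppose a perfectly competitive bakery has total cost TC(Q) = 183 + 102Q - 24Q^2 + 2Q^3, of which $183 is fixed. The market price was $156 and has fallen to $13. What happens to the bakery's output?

MC = 102 - 48Q + 6Q^2; the shutdown threshold is min AVC = $30 (at Q = 6).
With P = $156 above the shutdown price, P = MC gives Q = 9.
At P = $13 < min AVC = $30, price no longer covers variable cost at any output, so the firm shuts down: Q = 0.

Output falls from 9 to 0 (the firm shuts down)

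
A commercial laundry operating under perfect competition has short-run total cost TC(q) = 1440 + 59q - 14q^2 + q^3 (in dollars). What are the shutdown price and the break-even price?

AVC = 59 - 14q + q^2; minimized at q = 7, giving min AVC = $10. That is the shutdown price.
ATC = 1440/q + 59 - 14q + q^2. Setting dATC/dq = −1440/q^2 − 14 + 2q = 0 gives q = 12 (since 2·12^3 − 14·12^2 = 1440).
min ATC = 1440/12 + 59 − 14·12 + 12^2 = $155. That is the break-even price.
For $10 ≤ P < $155 the firm produces at a loss; below $10 it shuts down.

Shutdown price = $10; break-even price = $155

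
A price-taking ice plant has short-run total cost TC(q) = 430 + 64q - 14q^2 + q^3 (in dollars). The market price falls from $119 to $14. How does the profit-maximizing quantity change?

Output falls from 11 to 0 (the firm shuts down)

MC = 64 - 28q + 3q^2; the shutdown threshold is min AVC = $15 (at q = 7).
At P = $119 ≥ min AVC, set P = MC on the rising branch: q = 11.
At P = $14 < min AVC = $15, price no longer covers variable cost at any output, so the firm shuts down: q = 0.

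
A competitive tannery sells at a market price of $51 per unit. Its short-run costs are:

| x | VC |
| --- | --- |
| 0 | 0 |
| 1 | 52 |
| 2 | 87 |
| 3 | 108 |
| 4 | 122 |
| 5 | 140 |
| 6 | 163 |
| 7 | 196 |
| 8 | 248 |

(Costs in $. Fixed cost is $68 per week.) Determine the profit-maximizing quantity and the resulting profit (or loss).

Profit at each row (π = 51x − TC): x=0: -68; x=1: -69; x=2: -53; x=3: -23; x=4: 14; x=5: 47; x=6: 75; x=7: 93; x=8: 92.
Profit is maximized at x = 7. AVC there is 196/7 = $28 ≤ P, so producing beats shutting down (which would give -$68).

x = 7; profit = $93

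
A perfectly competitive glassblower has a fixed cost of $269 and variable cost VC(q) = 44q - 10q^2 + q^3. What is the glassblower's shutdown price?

$19 per unit

The shutdown price is the minimum of AVC. VC = 44q - 10q^2 + q^3, so AVC = 44 - 10q + q^2.
dAVC/dq = -10 + 2q = 0 gives q = 5. min AVC = 44 - 10·5 + 5^2 = 19.
The firm shuts down for any P below $19.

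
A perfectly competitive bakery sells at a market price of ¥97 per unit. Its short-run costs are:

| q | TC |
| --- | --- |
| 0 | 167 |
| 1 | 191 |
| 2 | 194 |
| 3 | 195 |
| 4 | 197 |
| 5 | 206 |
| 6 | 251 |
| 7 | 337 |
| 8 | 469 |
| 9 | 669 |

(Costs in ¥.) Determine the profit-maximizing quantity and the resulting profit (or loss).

q = 7; profit = ¥342

Compute π = P·q − TC at each output: q=0: -167; q=1: -94; q=2: 0; q=3: 96; q=4: 191; q=5: 279; q=6: 331; q=7: 342; q=8: 307; q=9: 204.
Profit is maximized at q = 7. AVC there is 170/7 = ¥24.29 ≤ P, so producing beats shutting down (which would give -¥167).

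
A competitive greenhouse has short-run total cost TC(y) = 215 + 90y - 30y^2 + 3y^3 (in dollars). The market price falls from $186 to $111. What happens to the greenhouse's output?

MC = 90 - 60y + 9y^2; the shutdown threshold is min AVC = $15 (at y = 5).
At P = $186 ≥ min AVC, set P = MC on the rising branch: y = 8.
At P = $111 ≥ min AVC, set P = MC: y = 7. The firm stays open but cuts output.

Output falls from 8 to 7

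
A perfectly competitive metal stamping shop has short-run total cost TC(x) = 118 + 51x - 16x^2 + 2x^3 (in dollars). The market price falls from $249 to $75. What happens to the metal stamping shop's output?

AVC = 51 - 16x + 2x^2, minimized at x = 4 where min AVC = $19. MC = 51 - 32x + 6x^2.
At P = $249 ≥ min AVC, set P = MC on the rising branch: x = 9.
At P = $75 ≥ min AVC, set P = MC: x = 6. The firm stays open but cuts output.

Output falls from 9 to 6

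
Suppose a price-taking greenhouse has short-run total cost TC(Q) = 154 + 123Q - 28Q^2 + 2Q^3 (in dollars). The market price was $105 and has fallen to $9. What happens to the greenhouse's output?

AVC = 123 - 28Q + 2Q^2, minimized at Q = 7 where min AVC = $25. MC = 123 - 56Q + 6Q^2.
At P = $105 ≥ min AVC, set P = MC on the rising branch: Q = 9.
At P = $9 < min AVC = $25, price no longer covers variable cost at any output, so the firm shuts down: Q = 0.

Output falls from 9 to 0 (the firm shuts down)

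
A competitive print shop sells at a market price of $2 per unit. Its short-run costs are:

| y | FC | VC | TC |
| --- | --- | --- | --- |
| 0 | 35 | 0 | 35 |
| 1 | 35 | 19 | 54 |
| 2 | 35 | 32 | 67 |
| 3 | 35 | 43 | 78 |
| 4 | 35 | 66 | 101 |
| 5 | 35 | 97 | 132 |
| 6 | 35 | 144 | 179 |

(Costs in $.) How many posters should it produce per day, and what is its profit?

Tabulate TR − TC: y=0: -35; y=1: -52; y=2: -63; y=3: -72; y=4: -93; y=5: -122; y=6: -167.
Profit is highest at y = 0. Equivalently, the lowest AVC in the table is 43/3 ≈ $14.33 at y = 3, and P = $2 falls below it — price never covers variable cost, so the firm shuts down and loses only its fixed cost.

y = 0 (shut down); profit = -$35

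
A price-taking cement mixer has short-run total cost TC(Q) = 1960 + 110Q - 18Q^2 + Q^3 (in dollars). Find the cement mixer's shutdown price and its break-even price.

Shutdown price = $29; break-even price = $194

AVC = 110 - 18Q + Q^2; minimized at Q = 9, giving min AVC = $29. That is the shutdown price.
ATC = 1960/Q + 110 - 18Q + Q^2. Setting dATC/dQ = −1960/Q^2 − 18 + 2Q = 0 gives Q = 14 (since 2·14^3 − 18·14^2 = 1960).
min ATC = 1960/14 + 110 − 18·14 + 14^2 = $194. That is the break-even price.
Between these two prices the firm operates at a loss; above $194 it earns a profit.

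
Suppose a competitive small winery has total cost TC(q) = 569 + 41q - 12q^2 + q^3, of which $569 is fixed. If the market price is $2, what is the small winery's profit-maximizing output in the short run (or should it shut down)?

From TC, MC = TC'(q) = 41 - 24q + 3q^2 and AVC = VC/q = 41 - 12q + q^2.
AVC hits its minimum where MC = AVC, at q = 6, giving min AVC = 41 - 12·6 + 6^2 = $5.
With P < min AVC ($2 < $5), every unit sold adds to the loss.
The firm minimizes its loss by shutting down and losing only its fixed cost of $569.

Shut down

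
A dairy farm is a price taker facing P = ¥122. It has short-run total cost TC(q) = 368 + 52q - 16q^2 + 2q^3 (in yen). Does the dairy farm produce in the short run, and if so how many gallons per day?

Produce at q = 7

Variable cost is VC = 52q - 16q^2 + 2q^3, so AVC = VC/q = 52 - 16q + 2q^2 and MC = dTC/dq = 52 - 32q + 6q^2.
The AVC parabola has its vertex at q = 16/4 = 4, where AVC = 52 - 16·4 + 2·4^2 = ¥20.
Since P = ¥122 ≥ min AVC = ¥20, price covers variable cost and the firm should produce.
Solving P = MC: -70 - 32q + 6q^2 = 0 ⇒ q = -5/3 or 7. On the upward-sloping branch, q* = 7.
Check: AVC at q = 7 is ¥38 ≤ P, so revenue covers variable cost.
Profit = P·q − TC = 122·7 − 634 = ¥220.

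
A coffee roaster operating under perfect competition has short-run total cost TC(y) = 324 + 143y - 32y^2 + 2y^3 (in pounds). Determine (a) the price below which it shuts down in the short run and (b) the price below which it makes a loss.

AVC = 143 - 32y + 2y^2; minimized at y = 8, giving min AVC = £15. That is the shutdown price.
ATC = 324/y + 143 - 32y + 2y^2. Setting dATC/dy = −324/y^2 − 32 + 4y = 0 gives y = 9 (since 4·9^3 − 32·9^2 = 324).
min ATC = 324/9 + 143 − 32·9 + 2·9^2 = £53. That is the break-even price.
Between these two prices the firm operates at a loss; above £53 it earns a profit.

Shutdown price = £15; break-even price = £53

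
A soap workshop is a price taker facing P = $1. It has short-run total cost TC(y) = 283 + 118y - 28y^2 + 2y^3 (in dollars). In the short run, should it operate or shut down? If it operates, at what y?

Variable cost is VC = 118y - 28y^2 + 2y^3, so AVC = VC/y = 118 - 28y + 2y^2 and MC = dTC/dy = 118 - 56y + 6y^2.
The AVC parabola has its vertex at y = 28/4 = 7, where AVC = 118 - 28·7 + 2·7^2 = $20.
With P < min AVC ($1 < $20), every unit sold adds to the loss.
Shutting down limits the loss to fixed cost, $283.

Shut down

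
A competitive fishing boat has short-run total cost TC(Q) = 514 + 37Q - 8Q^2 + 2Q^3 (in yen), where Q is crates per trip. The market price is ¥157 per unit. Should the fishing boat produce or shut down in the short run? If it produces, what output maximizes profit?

Produce at Q = 6

Variable cost is VC = 37Q - 8Q^2 + 2Q^3, so AVC = VC/Q = 37 - 8Q + 2Q^2 and MC = dTC/dQ = 37 - 16Q + 6Q^2.
The AVC parabola has its vertex at Q = 8/4 = 2, where AVC = 37 - 8·2 + 2·2^2 = ¥29.
Since P = ¥157 ≥ min AVC = ¥29, price covers variable cost and the firm should produce.
Set P = MC: 157 = 37 - 16Q + 6Q^2 → -120 - 16Q + 6Q^2 = 0. The roots are Q = -10/3 and Q = 6; the profit-maximizing output is on the rising part of MC, so Q* = 6.
Check: AVC at Q = 6 is ¥61 ≤ P, so revenue covers variable cost.
Profit = P·Q − TC = 157·6 − 880 = ¥62.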